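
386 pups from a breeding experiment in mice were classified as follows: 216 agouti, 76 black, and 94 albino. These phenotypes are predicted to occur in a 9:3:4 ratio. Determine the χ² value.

Total ratio parts = 16. Expected numbers out of 386:
  agouti: 386 × 9/16 = 217.125
  black: 386 × 3/16 = 72.375
  albino: 386 × 4/16 = 96.5
χ² = Σ (O − E)² / E
  agouti: (216 − 217.125)² / 217.125 = 0.0058
  black: (76 − 72.375)² / 72.375 = 0.1816
  albino: (94 − 96.5)² / 96.5 = 0.0648
χ² = 0.0058 + 0.1816 + 0.0648 = 0.2522 ≈ 0.252

0.252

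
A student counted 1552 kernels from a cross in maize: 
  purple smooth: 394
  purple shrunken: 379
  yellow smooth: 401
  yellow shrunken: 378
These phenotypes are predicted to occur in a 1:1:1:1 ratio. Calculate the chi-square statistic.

0.995

Under the 1:1:1:1 hypothesis (Σ ratio = 4, N = 1552):
  purple smooth: 1552 × 1/4 = 388
  purple shrunken: 1552 × 1/4 = 388
  yellow smooth: 1552 × 1/4 = 388
  yellow shrunken: 1552 × 1/4 = 388
χ² = Σ (O − E)² / E
  purple smooth: (394 − 388)² / 388 = 0.0928
  purple shrunken: (379 − 388)² / 388 = 0.2088
  yellow smooth: (401 − 388)² / 388 = 0.4356
  yellow shrunken: (378 − 388)² / 388 = 0.2577
χ² = 0.0928 + 0.2088 + 0.4356 + 0.2577 = 0.9949 ≈ 0.995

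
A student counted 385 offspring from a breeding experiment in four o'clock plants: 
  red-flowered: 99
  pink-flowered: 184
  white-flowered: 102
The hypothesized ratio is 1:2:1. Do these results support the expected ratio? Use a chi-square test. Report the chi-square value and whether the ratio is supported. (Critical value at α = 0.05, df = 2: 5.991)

0.797; consistent

Expected counts for N = 385 under a 1:2:1 ratio (total parts = 4):
  red-flowered: 385 × 1/4 = 96.25
  pink-flowered: 385 × 2/4 = 192.5
  white-flowered: 385 × 1/4 = 96.25
χ² = Σ (O − E)² / E
  red-flowered: (99 − 96.25)² / 96.25 = 0.0786
  pink-flowered: (184 − 192.5)² / 192.5 = 0.3753
  white-flowered: (102 − 96.25)² / 96.25 = 0.3435
χ² = 0.0786 + 0.3753 + 0.3435 = 0.7974 ≈ 0.797
Degrees of freedom = 3 − 1 = 2; critical value at α = 0.05 is 5.991.
Since 0.797 < 5.991, we fail to reject the null hypothesis — the data are consistent with the 1:2:1 ratio.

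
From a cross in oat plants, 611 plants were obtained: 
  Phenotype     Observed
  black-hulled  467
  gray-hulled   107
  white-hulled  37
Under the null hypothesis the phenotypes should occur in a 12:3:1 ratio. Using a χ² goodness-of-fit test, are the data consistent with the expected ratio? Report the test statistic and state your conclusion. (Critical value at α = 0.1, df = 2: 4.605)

0.703; consistent

The 12:3:1 ratio has 16 parts, so with N = 611 the expected counts are:
  black-hulled: 611 × 12/16 = 458.25
  gray-hulled: 611 × 3/16 = 114.5625
  white-hulled: 611 × 1/16 = 38.1875
χ² = Σ (O − E)² / E
  black-hulled: (467 − 458.25)² / 458.25 = 0.1671
  gray-hulled: (107 − 114.5625)² / 114.5625 = 0.4992
  white-hulled: (37 − 38.1875)² / 38.1875 = 0.0369
χ² = 0.1671 + 0.4992 + 0.0369 = 0.7032 ≈ 0.703
Degrees of freedom = 3 − 1 = 2; critical value at α = 0.1 is 4.605.
Since 0.703 < 4.605, we fail to reject the null hypothesis — the data are consistent with the 12:3:1 ratio.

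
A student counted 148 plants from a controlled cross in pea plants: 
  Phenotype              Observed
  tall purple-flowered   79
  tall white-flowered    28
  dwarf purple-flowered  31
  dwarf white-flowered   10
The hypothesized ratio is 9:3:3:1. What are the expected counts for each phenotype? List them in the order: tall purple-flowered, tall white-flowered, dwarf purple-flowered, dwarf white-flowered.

Under the 9:3:3:1 hypothesis (Σ ratio = 16, N = 148):
  tall purple-flowered: 148 × 9/16 = 83.25
  tall white-flowered: 148 × 3/16 = 27.75
  dwarf purple-flowered: 148 × 3/16 = 27.75
  dwarf white-flowered: 148 × 1/16 = 9.25

83.25, 27.75, 27.75, 9.25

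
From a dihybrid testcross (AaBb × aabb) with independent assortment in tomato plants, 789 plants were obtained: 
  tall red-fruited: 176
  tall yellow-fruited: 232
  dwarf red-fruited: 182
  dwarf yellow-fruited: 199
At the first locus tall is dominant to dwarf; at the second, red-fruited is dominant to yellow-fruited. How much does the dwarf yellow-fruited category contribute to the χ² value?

A dihybrid testcross with independent assortment gives a 1:1:1:1 ratio.
Total ratio parts = 4. Expected numbers out of 789:
  tall red-fruited: 789 × 1/4 = 197.25
  tall yellow-fruited: 789 × 1/4 = 197.25
  dwarf red-fruited: 789 × 1/4 = 197.25
  dwarf yellow-fruited: 789 × 1/4 = 197.25
Contribution of dwarf yellow-fruited: (199 − 197.25)² / 197.25 = 0.0155

0.016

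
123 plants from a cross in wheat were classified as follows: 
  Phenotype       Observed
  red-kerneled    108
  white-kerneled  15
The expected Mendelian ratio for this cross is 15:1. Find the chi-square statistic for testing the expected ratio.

Expected counts for N = 123 under a 15:1 ratio (total parts = 16):
  red-kerneled: 123 × 15/16 = 115.3125
  white-kerneled: 123 × 1/16 = 7.6875
χ² = Σ (O − E)² / E
  red-kerneled: (108 − 115.3125)² / 115.3125 = 0.4637
  white-kerneled: (15 − 7.6875)² / 7.6875 = 6.9558
χ² = 0.4637 + 6.9558 = 7.4195 ≈ 7.420

7.420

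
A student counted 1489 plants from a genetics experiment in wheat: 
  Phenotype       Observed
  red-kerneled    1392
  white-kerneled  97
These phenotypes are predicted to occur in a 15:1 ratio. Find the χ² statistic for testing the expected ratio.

Expected counts for N = 1489 under a 15:1 ratio (total parts = 16):
  red-kerneled: 1489 × 15/16 = 1395.9375
  white-kerneled: 1489 × 1/16 = 93.0625
χ² = Σ (O − E)² / E
  red-kerneled: (1392 − 1395.9375)² / 1395.9375 = 0.0111
  white-kerneled: (97 − 93.0625)² / 93.0625 = 0.1666
χ² = 0.0111 + 0.1666 = 0.1777 ≈ 0.178

0.178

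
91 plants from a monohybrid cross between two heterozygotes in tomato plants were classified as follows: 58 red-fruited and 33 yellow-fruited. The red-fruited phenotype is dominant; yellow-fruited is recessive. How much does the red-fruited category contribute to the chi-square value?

For a monohybrid cross between heterozygotes with complete dominance, the expected phenotypic ratio is 3:1.
Total ratio parts = 4. Expected numbers out of 91:
  red-fruited: 91 × 3/4 = 68.25
  yellow-fruited: 91 × 1/4 = 22.75
Contribution of red-fruited: (58 − 68.25)² / 68.25 = 1.5394

1.539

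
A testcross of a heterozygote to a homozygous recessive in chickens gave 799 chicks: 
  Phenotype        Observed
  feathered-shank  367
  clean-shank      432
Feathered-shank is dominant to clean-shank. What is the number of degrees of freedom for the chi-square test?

A testcross of a heterozygote (Aa × aa) gives a 1:1 phenotypic ratio.
A goodness-of-fit test with 2 phenotype classes has df = 2 − 1 = 1.

1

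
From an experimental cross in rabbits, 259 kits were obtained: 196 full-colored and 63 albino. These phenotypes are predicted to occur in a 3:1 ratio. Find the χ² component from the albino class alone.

0.047

Total ratio parts = 4. Expected numbers out of 259:
  full-colored: 259 × 3/4 = 194.25
  albino: 259 × 1/4 = 64.75
Contribution of albino: (63 − 64.75)² / 64.75 = 0.0473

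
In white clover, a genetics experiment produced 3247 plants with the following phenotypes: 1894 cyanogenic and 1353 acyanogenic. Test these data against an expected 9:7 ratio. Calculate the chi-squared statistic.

5.713

Expected counts for N = 3247 under a 9:7 ratio (total parts = 16):
  cyanogenic: 3247 × 9/16 = 1826.4375
  acyanogenic: 3247 × 7/16 = 1420.5625
χ² = Σ (O − E)² / E
  cyanogenic: (1894 − 1826.4375)² / 1826.4375 = 2.4992
  acyanogenic: (1353 − 1420.5625)² / 1420.5625 = 3.2133
χ² = 2.4992 + 3.2133 = 5.7125 ≈ 5.713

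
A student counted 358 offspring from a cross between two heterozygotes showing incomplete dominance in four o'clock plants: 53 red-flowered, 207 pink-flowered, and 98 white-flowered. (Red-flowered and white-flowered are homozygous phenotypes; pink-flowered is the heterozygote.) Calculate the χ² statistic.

With incomplete dominance, a heterozygote × heterozygote cross gives a 1:2:1 phenotypic ratio.
Total ratio parts = 4. Expected numbers out of 358:
  red-flowered: 358 × 1/4 = 89.5
  pink-flowered: 358 × 2/4 = 179
  white-flowered: 358 × 1/4 = 89.5
χ² = Σ (O − E)² / E
  red-flowered: (53 − 89.5)² / 89.5 = 14.8855
  pink-flowered: (207 − 179)² / 179 = 4.3799
  white-flowered: (98 − 89.5)² / 89.5 = 0.8073
χ² = 14.8855 + 4.3799 + 0.8073 = 20.0727 ≈ 20.073

20.073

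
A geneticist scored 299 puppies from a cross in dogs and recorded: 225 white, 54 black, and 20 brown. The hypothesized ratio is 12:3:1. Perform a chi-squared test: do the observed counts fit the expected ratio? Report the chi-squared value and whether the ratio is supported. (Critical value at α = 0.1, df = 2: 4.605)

Under the 12:3:1 hypothesis (Σ ratio = 16, N = 299):
  white: 299 × 12/16 = 224.25
  black: 299 × 3/16 = 56.0625
  brown: 299 × 1/16 = 18.6875
χ² = Σ (O − E)² / E
  white: (225 − 224.25)² / 224.25 = 0.0025
  black: (54 − 56.0625)² / 56.0625 = 0.0759
  brown: (20 − 18.6875)² / 18.6875 = 0.0922
χ² = 0.0025 + 0.0759 + 0.0922 = 0.1706 ≈ 0.171
Degrees of freedom = 3 − 1 = 2; critical value at α = 0.1 is 4.605.
Since 0.171 < 4.605, we fail to reject the null hypothesis — the data are consistent with the 12:3:1 ratio.

0.171; consistent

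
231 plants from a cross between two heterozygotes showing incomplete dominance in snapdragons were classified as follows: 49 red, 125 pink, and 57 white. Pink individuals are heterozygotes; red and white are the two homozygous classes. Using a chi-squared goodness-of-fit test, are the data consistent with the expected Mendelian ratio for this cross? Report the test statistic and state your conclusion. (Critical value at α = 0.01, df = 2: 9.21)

2.117; consistent

With incomplete dominance, a heterozygote × heterozygote cross gives a 1:2:1 phenotypic ratio.
Expected counts for N = 231 under a 1:2:1 ratio (total parts = 4):
  red: 231 × 1/4 = 57.75
  pink: 231 × 2/4 = 115.5
  white: 231 × 1/4 = 57.75
χ² = Σ (O − E)² / E
  red: (49 − 57.75)² / 57.75 = 1.3258
  pink: (125 − 115.5)² / 115.5 = 0.7814
  white: (57 − 57.75)² / 57.75 = 0.0097
χ² = 1.3258 + 0.7814 + 0.0097 = 2.1169 ≈ 2.117
Degrees of freedom = 3 − 1 = 2; critical value at α = 0.01 is 9.21.
Since 2.117 < 9.21, we fail to reject the null hypothesis — the data are consistent with the 1:2:1 ratio.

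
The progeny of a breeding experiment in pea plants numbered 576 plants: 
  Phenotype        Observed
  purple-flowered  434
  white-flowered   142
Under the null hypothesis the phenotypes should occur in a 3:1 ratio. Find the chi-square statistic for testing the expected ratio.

0.037

Expected counts for N = 576 under a 3:1 ratio (total parts = 4):
  purple-flowered: 576 × 3/4 = 432
  white-flowered: 576 × 1/4 = 144
χ² = Σ (O − E)² / E
  purple-flowered: (434 − 432)² / 432 = 0.0093
  white-flowered: (142 − 144)² / 144 = 0.0278
χ² = 0.0093 + 0.0278 = 0.0371 ≈ 0.037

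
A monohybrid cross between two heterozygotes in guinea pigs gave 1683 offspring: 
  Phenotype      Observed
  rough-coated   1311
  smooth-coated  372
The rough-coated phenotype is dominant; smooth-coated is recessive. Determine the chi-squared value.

7.531

For a monohybrid cross between heterozygotes with complete dominance, the expected phenotypic ratio is 3:1.
The 3:1 ratio has 4 parts, so with N = 1683 the expected counts are:
  rough-coated: 1683 × 3/4 = 1262.25
  smooth-coated: 1683 × 1/4 = 420.75
χ² = Σ (O − E)² / E
  rough-coated: (1311 − 1262.25)² / 1262.25 = 1.8828
  smooth-coated: (372 − 420.75)² / 420.75 = 5.6484
χ² = 1.8828 + 5.6484 = 7.5312 ≈ 7.531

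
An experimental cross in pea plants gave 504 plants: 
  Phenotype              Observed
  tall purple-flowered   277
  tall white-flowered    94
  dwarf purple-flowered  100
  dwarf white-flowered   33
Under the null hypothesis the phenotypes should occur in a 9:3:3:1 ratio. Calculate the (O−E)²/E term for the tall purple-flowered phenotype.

0.149

The 9:3:3:1 ratio has 16 parts, so with N = 504 the expected counts are:
  tall purple-flowered: 504 × 9/16 = 283.5
  tall white-flowered: 504 × 3/16 = 94.5
  dwarf purple-flowered: 504 × 3/16 = 94.5
  dwarf white-flowered: 504 × 1/16 = 31.5
Contribution of tall purple-flowered: (277 − 283.5)² / 283.5 = 0.1490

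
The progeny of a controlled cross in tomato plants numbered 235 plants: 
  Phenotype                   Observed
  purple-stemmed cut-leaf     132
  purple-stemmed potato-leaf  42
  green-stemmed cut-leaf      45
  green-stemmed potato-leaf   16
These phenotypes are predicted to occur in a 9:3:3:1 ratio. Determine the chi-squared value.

Total ratio parts = 16. Expected numbers out of 235:
  purple-stemmed cut-leaf: 235 × 9/16 = 132.1875
  purple-stemmed potato-leaf: 235 × 3/16 = 44.0625
  green-stemmed cut-leaf: 235 × 3/16 = 44.0625
  green-stemmed potato-leaf: 235 × 1/16 = 14.6875
χ² = Σ (O − E)² / E
  purple-stemmed cut-leaf: (132 − 132.1875)² / 132.1875 = 0.0003
  purple-stemmed potato-leaf: (42 − 44.0625)² / 44.0625 = 0.0965
  green-stemmed cut-leaf: (45 − 44.0625)² / 44.0625 = 0.0199
  green-stemmed potato-leaf: (16 − 14.6875)² / 14.6875 = 0.1173
χ² = 0.0003 + 0.0965 + 0.0199 + 0.1173 = 0.234

0.234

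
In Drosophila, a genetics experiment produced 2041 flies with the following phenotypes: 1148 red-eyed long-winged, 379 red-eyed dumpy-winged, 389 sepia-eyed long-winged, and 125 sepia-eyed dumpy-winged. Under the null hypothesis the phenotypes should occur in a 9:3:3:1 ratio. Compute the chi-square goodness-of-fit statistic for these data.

Under the 9:3:3:1 hypothesis (Σ ratio = 16, N = 2041):
  red-eyed long-winged: 2041 × 9/16 = 1148.0625
  red-eyed dumpy-winged: 2041 × 3/16 = 382.6875
  sepia-eyed long-winged: 2041 × 3/16 = 382.6875
  sepia-eyed dumpy-winged: 2041 × 1/16 = 127.5625
χ² = Σ (O − E)² / E
  red-eyed long-winged: (1148 − 1148.0625)² / 1148.0625 = 0.0000
  red-eyed dumpy-winged: (379 − 382.6875)² / 382.6875 = 0.0355
  sepia-eyed long-winged: (389 − 382.6875)² / 382.6875 = 0.1041
  sepia-eyed dumpy-winged: (125 − 127.5625)² / 127.5625 = 0.0515
χ² = 0.0000 + 0.0355 + 0.1041 + 0.0515 = 0.1911 ≈ 0.191

0.191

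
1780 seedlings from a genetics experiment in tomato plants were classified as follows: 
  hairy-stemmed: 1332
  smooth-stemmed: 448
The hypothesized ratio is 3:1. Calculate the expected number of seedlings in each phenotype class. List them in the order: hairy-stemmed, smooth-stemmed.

Total ratio parts = 4. Expected numbers out of 1780:
  hairy-stemmed: 1780 × 3/4 = 1335
  smooth-stemmed: 1780 × 1/4 = 445

1335, 445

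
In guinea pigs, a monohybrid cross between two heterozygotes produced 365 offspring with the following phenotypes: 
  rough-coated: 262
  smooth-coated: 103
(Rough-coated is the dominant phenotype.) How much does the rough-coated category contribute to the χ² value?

0.504

For a monohybrid cross between heterozygotes with complete dominance, the expected phenotypic ratio is 3:1.
Under the 3:1 hypothesis (Σ ratio = 4, N = 365):
  rough-coated: 365 × 3/4 = 273.75
  smooth-coated: 365 × 1/4 = 91.25
Contribution of rough-coated: (262 − 273.75)² / 273.75 = 0.5043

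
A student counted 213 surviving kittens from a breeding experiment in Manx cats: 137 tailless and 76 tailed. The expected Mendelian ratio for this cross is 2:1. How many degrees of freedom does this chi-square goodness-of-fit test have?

A goodness-of-fit test with 2 phenotype classes has df = 2 − 1 = 1.

1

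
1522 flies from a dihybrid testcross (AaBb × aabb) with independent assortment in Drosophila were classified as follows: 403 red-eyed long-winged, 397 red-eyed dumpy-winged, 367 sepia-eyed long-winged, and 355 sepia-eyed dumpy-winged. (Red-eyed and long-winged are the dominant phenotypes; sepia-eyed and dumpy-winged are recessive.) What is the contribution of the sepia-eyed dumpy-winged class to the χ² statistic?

A dihybrid testcross with independent assortment gives a 1:1:1:1 ratio.
The 1:1:1:1 ratio has 4 parts, so with N = 1522 the expected counts are:
  red-eyed long-winged: 1522 × 1/4 = 380.5
  red-eyed dumpy-winged: 1522 × 1/4 = 380.5
  sepia-eyed long-winged: 1522 × 1/4 = 380.5
  sepia-eyed dumpy-winged: 1522 × 1/4 = 380.5
Contribution of sepia-eyed dumpy-winged: (355 − 380.5)² / 380.5 = 1.7089

1.709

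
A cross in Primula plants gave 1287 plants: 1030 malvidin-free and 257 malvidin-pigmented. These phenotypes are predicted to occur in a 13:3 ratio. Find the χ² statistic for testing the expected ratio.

Under the 13:3 hypothesis (Σ ratio = 16, N = 1287):
  malvidin-free: 1287 × 13/16 = 1045.6875
  malvidin-pigmented: 1287 × 3/16 = 241.3125
χ² = Σ (O − E)² / E
  malvidin-free: (1030 − 1045.6875)² / 1045.6875 = 0.2353
  malvidin-pigmented: (257 − 241.3125)² / 241.3125 = 1.0198
χ² = 0.2353 + 1.0198 = 1.2551 ≈ 1.255

1.255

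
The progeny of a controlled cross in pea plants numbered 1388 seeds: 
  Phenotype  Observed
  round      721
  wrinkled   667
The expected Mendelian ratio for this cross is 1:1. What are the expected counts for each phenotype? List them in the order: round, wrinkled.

Total ratio parts = 2. Expected numbers out of 1388:
  round: 1388 × 1/2 = 694
  wrinkled: 1388 × 1/2 = 694

694, 694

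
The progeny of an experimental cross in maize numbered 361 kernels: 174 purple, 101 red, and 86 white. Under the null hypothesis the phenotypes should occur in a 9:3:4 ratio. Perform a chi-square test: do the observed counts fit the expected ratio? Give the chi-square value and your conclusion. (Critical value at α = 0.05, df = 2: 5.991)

Under the 9:3:4 hypothesis (Σ ratio = 16, N = 361):
  purple: 361 × 9/16 = 203.0625
  red: 361 × 3/16 = 67.6875
  white: 361 × 4/16 = 90.25
χ² = Σ (O − E)² / E
  purple: (174 − 203.0625)² / 203.0625 = 4.1595
  red: (101 − 67.6875)² / 67.6875 = 16.3948
  white: (86 − 90.25)² / 90.25 = 0.2001
χ² = 4.1595 + 16.3948 + 0.2001 = 20.7544 ≈ 20.754
Degrees of freedom = 3 − 1 = 2; critical value at α = 0.05 is 5.991.
Since 20.754 > 5.991, we reject the null hypothesis — the data do not fit the 9:3:4 ratio.

20.754; not consistent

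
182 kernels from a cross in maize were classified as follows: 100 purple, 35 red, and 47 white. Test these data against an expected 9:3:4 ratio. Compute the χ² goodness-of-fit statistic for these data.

0.127

Under the 9:3:4 hypothesis (Σ ratio = 16, N = 182):
  purple: 182 × 9/16 = 102.375
  red: 182 × 3/16 = 34.125
  white: 182 × 4/16 = 45.5
χ² = Σ (O − E)² / E
  purple: (100 − 102.375)² / 102.375 = 0.0551
  red: (35 − 34.125)² / 34.125 = 0.0224
  white: (47 − 45.5)² / 45.5 = 0.0495
χ² = 0.0551 + 0.0224 + 0.0495 = 0.127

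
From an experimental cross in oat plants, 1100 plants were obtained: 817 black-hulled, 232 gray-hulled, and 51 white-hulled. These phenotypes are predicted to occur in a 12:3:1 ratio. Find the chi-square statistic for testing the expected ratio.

7.875

Expected counts for N = 1100 under a 12:3:1 ratio (total parts = 16):
  black-hulled: 1100 × 12/16 = 825
  gray-hulled: 1100 × 3/16 = 206.25
  white-hulled: 1100 × 1/16 = 68.75
χ² = Σ (O − E)² / E
  black-hulled: (817 − 825)² / 825 = 0.0776
  gray-hulled: (232 − 206.25)² / 206.25 = 3.2148
  white-hulled: (51 − 68.75)² / 68.75 = 4.5827
χ² = 0.0776 + 3.2148 + 4.5827 = 7.8751 ≈ 7.875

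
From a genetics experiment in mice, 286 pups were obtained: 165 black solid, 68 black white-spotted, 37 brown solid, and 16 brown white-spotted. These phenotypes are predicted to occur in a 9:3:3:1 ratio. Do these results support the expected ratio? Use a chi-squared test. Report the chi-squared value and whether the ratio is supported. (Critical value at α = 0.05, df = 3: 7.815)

9.310; not consistent

The 9:3:3:1 ratio has 16 parts, so with N = 286 the expected counts are:
  black solid: 286 × 9/16 = 160.875
  black white-spotted: 286 × 3/16 = 53.625
  brown solid: 286 × 3/16 = 53.625
  brown white-spotted: 286 × 1/16 = 17.875
χ² = Σ (O − E)² / E
  black solid: (165 − 160.875)² / 160.875 = 0.1058
  black white-spotted: (68 − 53.625)² / 53.625 = 3.8534
  brown solid: (37 − 53.625)² / 53.625 = 5.1541
  brown white-spotted: (16 − 17.875)² / 17.875 = 0.1967
χ² = 0.1058 + 3.8534 + 5.1541 + 0.1967 = 9.310
Degrees of freedom = 4 − 1 = 3; critical value at α = 0.05 is 7.815.
Since 9.310 > 7.815, we reject the null hypothesis — the data do not fit the 9:3:3:1 ratio.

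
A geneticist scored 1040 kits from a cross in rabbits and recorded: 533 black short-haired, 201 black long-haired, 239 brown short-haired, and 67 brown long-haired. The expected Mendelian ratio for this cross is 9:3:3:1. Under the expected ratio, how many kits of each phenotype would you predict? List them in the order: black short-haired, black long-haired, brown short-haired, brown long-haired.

Under the 9:3:3:1 hypothesis (Σ ratio = 16, N = 1040):
  black short-haired: 1040 × 9/16 = 585
  black long-haired: 1040 × 3/16 = 195
  brown short-haired: 1040 × 3/16 = 195
  brown long-haired: 1040 × 1/16 = 65

585, 195, 195, 65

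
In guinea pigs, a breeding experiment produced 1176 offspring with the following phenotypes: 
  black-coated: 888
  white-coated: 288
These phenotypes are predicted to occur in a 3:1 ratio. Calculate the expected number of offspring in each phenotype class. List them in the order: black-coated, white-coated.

Under the 3:1 hypothesis (Σ ratio = 4, N = 1176):
  black-coated: 1176 × 3/4 = 882
  white-coated: 1176 × 1/4 = 294

882, 294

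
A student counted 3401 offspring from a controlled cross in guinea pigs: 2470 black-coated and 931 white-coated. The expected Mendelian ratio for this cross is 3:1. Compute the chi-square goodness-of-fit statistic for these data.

Under the 3:1 hypothesis (Σ ratio = 4, N = 3401):
  black-coated: 3401 × 3/4 = 2550.75
  white-coated: 3401 × 1/4 = 850.25
χ² = Σ (O − E)² / E
  black-coated: (2470 − 2550.75)² / 2550.75 = 2.5563
  white-coated: (931 − 850.25)² / 850.25 = 7.6690
χ² = 2.5563 + 7.6690 = 10.2253 ≈ 10.225

10.225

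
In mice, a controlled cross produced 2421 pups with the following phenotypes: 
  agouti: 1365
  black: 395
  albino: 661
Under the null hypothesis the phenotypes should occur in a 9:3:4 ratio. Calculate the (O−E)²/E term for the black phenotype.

Expected counts for N = 2421 under a 9:3:4 ratio (total parts = 16):
  agouti: 2421 × 9/16 = 1361.8125
  black: 2421 × 3/16 = 453.9375
  albino: 2421 × 4/16 = 605.25
Contribution of black: (395 − 453.9375)² / 453.9375 = 7.6522

7.652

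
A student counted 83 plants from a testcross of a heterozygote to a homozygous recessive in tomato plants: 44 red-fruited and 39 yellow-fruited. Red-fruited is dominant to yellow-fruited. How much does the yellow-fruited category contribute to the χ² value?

0.151

A testcross of a heterozygote (Aa × aa) gives a 1:1 phenotypic ratio.
The 1:1 ratio has 2 parts, so with N = 83 the expected counts are:
  red-fruited: 83 × 1/2 = 41.5
  yellow-fruited: 83 × 1/2 = 41.5
Contribution of yellow-fruited: (39 − 41.5)² / 41.5 = 0.1506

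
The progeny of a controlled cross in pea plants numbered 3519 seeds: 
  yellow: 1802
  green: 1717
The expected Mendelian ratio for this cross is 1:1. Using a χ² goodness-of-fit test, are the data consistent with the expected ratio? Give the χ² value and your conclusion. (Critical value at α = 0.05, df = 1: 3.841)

The 1:1 ratio has 2 parts, so with N = 3519 the expected counts are:
  yellow: 3519 × 1/2 = 1759.5
  green: 3519 × 1/2 = 1759.5
χ² = Σ (O − E)² / E
  yellow: (1802 − 1759.5)² / 1759.5 = 1.0266
  green: (1717 − 1759.5)² / 1759.5 = 1.0266
χ² = 1.0266 + 1.0266 = 2.0532 ≈ 2.053
Degrees of freedom = 2 − 1 = 1; critical value at α = 0.05 is 3.841.
Since 2.053 < 3.841, we fail to reject the null hypothesis — the data are consistent with the 1:1 ratio.

2.053; consistent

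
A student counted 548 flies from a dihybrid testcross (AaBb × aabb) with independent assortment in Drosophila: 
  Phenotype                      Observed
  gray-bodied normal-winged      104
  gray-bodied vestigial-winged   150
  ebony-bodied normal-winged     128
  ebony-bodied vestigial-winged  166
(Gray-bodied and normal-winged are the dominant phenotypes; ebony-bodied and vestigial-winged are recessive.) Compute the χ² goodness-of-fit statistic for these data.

15.912

A dihybrid testcross with independent assortment gives a 1:1:1:1 ratio.
The 1:1:1:1 ratio has 4 parts, so with N = 548 the expected counts are:
  gray-bodied normal-winged: 548 × 1/4 = 137
  gray-bodied vestigial-winged: 548 × 1/4 = 137
  ebony-bodied normal-winged: 548 × 1/4 = 137
  ebony-bodied vestigial-winged: 548 × 1/4 = 137
χ² = Σ (O − E)² / E
  gray-bodied normal-winged: (104 − 137)² / 137 = 7.9489
  gray-bodied vestigial-winged: (150 − 137)² / 137 = 1.2336
  ebony-bodied normal-winged: (128 − 137)² / 137 = 0.5912
  ebony-bodied vestigial-winged: (166 − 137)² / 137 = 6.1387
χ² = 7.9489 + 1.2336 + 0.5912 + 6.1387 = 15.9124 ≈ 15.912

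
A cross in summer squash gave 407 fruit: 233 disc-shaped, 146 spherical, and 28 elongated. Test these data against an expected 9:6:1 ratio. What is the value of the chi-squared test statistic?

Expected counts for N = 407 under a 9:6:1 ratio (total parts = 16):
  disc-shaped: 407 × 9/16 = 228.9375
  spherical: 407 × 6/16 = 152.625
  elongated: 407 × 1/16 = 25.4375
χ² = Σ (O − E)² / E
  disc-shaped: (233 − 228.9375)² / 228.9375 = 0.0721
  spherical: (146 − 152.625)² / 152.625 = 0.2876
  elongated: (28 − 25.4375)² / 25.4375 = 0.2581
χ² = 0.0721 + 0.2876 + 0.2581 = 0.6178 ≈ 0.618

0.618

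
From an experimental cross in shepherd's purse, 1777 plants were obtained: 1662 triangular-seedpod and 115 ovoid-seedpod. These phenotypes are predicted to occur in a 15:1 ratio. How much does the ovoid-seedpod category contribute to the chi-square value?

0.140

Under the 15:1 hypothesis (Σ ratio = 16, N = 1777):
  triangular-seedpod: 1777 × 15/16 = 1665.9375
  ovoid-seedpod: 1777 × 1/16 = 111.0625
Contribution of ovoid-seedpod: (115 − 111.0625)² / 111.0625 = 0.1396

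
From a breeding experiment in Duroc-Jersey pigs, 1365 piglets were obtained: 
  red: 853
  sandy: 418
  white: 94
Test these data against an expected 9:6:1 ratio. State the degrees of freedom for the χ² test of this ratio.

2

A goodness-of-fit test with 3 phenotype classes has df = 3 − 1 = 2.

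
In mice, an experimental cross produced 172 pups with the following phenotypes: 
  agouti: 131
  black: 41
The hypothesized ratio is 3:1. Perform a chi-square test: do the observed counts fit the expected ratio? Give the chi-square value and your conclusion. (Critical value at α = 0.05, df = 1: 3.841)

The 3:1 ratio has 4 parts, so with N = 172 the expected counts are:
  agouti: 172 × 3/4 = 129
  black: 172 × 1/4 = 43
χ² = Σ (O − E)² / E
  agouti: (131 − 129)² / 129 = 0.0310
  black: (41 − 43)² / 43 = 0.0930
χ² = 0.0310 + 0.0930 = 0.124
Degrees of freedom = 2 − 1 = 1; critical value at α = 0.05 is 3.841.
Since 0.124 < 3.841, we fail to reject the null hypothesis — the data are consistent with the 3:1 ratio.

0.124; consistent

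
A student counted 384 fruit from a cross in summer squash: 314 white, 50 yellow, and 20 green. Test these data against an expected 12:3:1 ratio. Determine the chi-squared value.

9.736

The 12:3:1 ratio has 16 parts, so with N = 384 the expected counts are:
  white: 384 × 12/16 = 288
  yellow: 384 × 3/16 = 72
  green: 384 × 1/16 = 24
χ² = Σ (O − E)² / E
  white: (314 − 288)² / 288 = 2.3472
  yellow: (50 − 72)² / 72 = 6.7222
  green: (20 − 24)² / 24 = 0.6667
χ² = 2.3472 + 6.7222 + 0.6667 = 9.7361 ≈ 9.736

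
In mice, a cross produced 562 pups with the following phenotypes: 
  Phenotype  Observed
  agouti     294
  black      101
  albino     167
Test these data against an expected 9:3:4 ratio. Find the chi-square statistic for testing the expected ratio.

6.728

Under the 9:3:4 hypothesis (Σ ratio = 16, N = 562):
  agouti: 562 × 9/16 = 316.125
  black: 562 × 3/16 = 105.375
  albino: 562 × 4/16 = 140.5
χ² = Σ (O − E)² / E
  agouti: (294 − 316.125)² / 316.125 = 1.5485
  black: (101 − 105.375)² / 105.375 = 0.1816
  albino: (167 − 140.5)² / 140.5 = 4.9982
χ² = 1.5485 + 0.1816 + 4.9982 = 6.7283 ≈ 6.728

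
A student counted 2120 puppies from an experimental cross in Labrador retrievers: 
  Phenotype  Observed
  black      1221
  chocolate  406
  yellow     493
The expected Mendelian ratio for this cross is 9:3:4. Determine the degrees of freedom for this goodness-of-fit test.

A goodness-of-fit test with 3 phenotype classes has df = 3 − 1 = 2.

2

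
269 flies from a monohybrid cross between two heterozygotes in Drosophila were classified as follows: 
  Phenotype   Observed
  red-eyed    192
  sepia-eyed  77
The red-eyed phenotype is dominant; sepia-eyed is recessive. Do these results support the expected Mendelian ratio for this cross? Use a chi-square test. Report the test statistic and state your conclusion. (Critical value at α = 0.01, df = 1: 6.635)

1.885; consistent

For a monohybrid cross between heterozygotes with complete dominance, the expected phenotypic ratio is 3:1.
Under the 3:1 hypothesis (Σ ratio = 4, N = 269):
  red-eyed: 269 × 3/4 = 201.75
  sepia-eyed: 269 × 1/4 = 67.25
χ² = Σ (O − E)² / E
  red-eyed: (192 − 201.75)² / 201.75 = 0.4712
  sepia-eyed: (77 − 67.25)² / 67.25 = 1.4136
χ² = 0.4712 + 1.4136 = 1.8848 ≈ 1.885
Degrees of freedom = 2 − 1 = 1; critical value at α = 0.01 is 6.635.
Since 1.885 < 6.635, we fail to reject the null hypothesis — the data are consistent with the 3:1 ratio.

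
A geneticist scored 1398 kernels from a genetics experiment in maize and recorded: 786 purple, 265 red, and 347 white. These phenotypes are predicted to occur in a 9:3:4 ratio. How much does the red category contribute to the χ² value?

Expected counts for N = 1398 under a 9:3:4 ratio (total parts = 16):
  purple: 1398 × 9/16 = 786.375
  red: 1398 × 3/16 = 262.125
  white: 1398 × 4/16 = 349.5
Contribution of red: (265 − 262.125)² / 262.125 = 0.0315

0.032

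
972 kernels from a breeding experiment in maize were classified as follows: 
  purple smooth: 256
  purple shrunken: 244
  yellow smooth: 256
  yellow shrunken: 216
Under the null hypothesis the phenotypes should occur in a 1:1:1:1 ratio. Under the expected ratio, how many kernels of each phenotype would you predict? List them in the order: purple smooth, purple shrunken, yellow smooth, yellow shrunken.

Under the 1:1:1:1 hypothesis (Σ ratio = 4, N = 972):
  purple smooth: 972 × 1/4 = 243
  purple shrunken: 972 × 1/4 = 243
  yellow smooth: 972 × 1/4 = 243
  yellow shrunken: 972 × 1/4 = 243

243, 243, 243, 243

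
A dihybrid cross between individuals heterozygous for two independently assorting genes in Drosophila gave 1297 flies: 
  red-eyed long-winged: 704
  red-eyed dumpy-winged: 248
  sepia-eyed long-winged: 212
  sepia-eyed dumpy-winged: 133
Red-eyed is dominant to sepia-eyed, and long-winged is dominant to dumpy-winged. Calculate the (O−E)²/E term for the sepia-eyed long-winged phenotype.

4.000

A dihybrid F₂ with independent assortment and complete dominance at both loci gives a 9:3:3:1 phenotypic ratio.
Total ratio parts = 16. Expected numbers out of 1297:
  red-eyed long-winged: 1297 × 9/16 = 729.5625
  red-eyed dumpy-winged: 1297 × 3/16 = 243.1875
  sepia-eyed long-winged: 1297 × 3/16 = 243.1875
  sepia-eyed dumpy-winged: 1297 × 1/16 = 81.0625
Contribution of sepia-eyed long-winged: (212 − 243.1875)² / 243.1875 = 3.9996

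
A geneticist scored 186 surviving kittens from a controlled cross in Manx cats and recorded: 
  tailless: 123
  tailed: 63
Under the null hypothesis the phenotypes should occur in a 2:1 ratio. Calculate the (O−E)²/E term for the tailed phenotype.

0.016

Under the 2:1 hypothesis (Σ ratio = 3, N = 186):
  tailless: 186 × 2/3 = 124
  tailed: 186 × 1/3 = 62
Contribution of tailed: (63 − 62)² / 62 = 0.0161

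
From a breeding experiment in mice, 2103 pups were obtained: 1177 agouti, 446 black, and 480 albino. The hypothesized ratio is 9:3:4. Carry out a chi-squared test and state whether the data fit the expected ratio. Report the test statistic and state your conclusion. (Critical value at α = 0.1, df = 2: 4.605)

Expected counts for N = 2103 under a 9:3:4 ratio (total parts = 16):
  agouti: 2103 × 9/16 = 1182.9375
  black: 2103 × 3/16 = 394.3125
  albino: 2103 × 4/16 = 525.75
χ² = Σ (O − E)² / E
  agouti: (1177 − 1182.9375)² / 1182.9375 = 0.0298
  black: (446 − 394.3125)² / 394.3125 = 6.7753
  albino: (480 − 525.75)² / 525.75 = 3.9811
χ² = 0.0298 + 6.7753 + 3.9811 = 10.7862 ≈ 10.786
Degrees of freedom = 3 − 1 = 2; critical value at α = 0.1 is 4.605.
Since 10.786 > 4.605, we reject the null hypothesis — the data do not fit the 9:3:4 ratio.

10.786; not consistent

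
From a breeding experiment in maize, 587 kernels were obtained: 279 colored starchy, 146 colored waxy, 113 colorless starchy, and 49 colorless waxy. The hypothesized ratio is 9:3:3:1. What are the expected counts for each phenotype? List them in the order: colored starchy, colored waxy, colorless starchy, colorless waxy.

330.1875, 110.0625, 110.0625, 36.6875

Expected counts for N = 587 under a 9:3:3:1 ratio (total parts = 16):
  colored starchy: 587 × 9/16 = 330.1875
  colored waxy: 587 × 3/16 = 110.0625
  colorless starchy: 587 × 3/16 = 110.0625
  colorless waxy: 587 × 1/16 = 36.6875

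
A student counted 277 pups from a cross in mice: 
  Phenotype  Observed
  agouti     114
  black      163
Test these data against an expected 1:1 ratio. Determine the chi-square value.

8.668

The 1:1 ratio has 2 parts, so with N = 277 the expected counts are:
  agouti: 277 × 1/2 = 138.5
  black: 277 × 1/2 = 138.5
χ² = Σ (O − E)² / E
  agouti: (114 − 138.5)² / 138.5 = 4.3339
  black: (163 − 138.5)² / 138.5 = 4.3339
χ² = 4.3339 + 4.3339 = 8.6678 ≈ 8.668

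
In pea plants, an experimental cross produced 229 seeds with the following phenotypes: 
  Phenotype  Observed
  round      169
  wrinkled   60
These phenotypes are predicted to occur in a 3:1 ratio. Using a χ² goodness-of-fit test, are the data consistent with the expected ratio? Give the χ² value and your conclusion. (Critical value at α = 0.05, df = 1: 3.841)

Under the 3:1 hypothesis (Σ ratio = 4, N = 229):
  round: 229 × 3/4 = 171.75
  wrinkled: 229 × 1/4 = 57.25
χ² = Σ (O − E)² / E
  round: (169 − 171.75)² / 171.75 = 0.0440
  wrinkled: (60 − 57.25)² / 57.25 = 0.1321
χ² = 0.0440 + 0.1321 = 0.1761 ≈ 0.176
Degrees of freedom = 2 − 1 = 1; critical value at α = 0.05 is 3.841.
Since 0.176 < 3.841, we fail to reject the null hypothesis — the data are consistent with the 3:1 ratio.

0.176; consistent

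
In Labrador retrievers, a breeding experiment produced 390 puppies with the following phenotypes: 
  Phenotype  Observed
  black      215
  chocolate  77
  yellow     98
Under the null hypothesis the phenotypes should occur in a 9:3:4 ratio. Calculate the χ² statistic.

0.295

The 9:3:4 ratio has 16 parts, so with N = 390 the expected counts are:
  black: 390 × 9/16 = 219.375
  chocolate: 390 × 3/16 = 73.125
  yellow: 390 × 4/16 = 97.5
χ² = Σ (O − E)² / E
  black: (215 − 219.375)² / 219.375 = 0.0873
  chocolate: (77 − 73.125)² / 73.125 = 0.2053
  yellow: (98 − 97.5)² / 97.5 = 0.0026
χ² = 0.0873 + 0.2053 + 0.0026 = 0.2952 ≈ 0.295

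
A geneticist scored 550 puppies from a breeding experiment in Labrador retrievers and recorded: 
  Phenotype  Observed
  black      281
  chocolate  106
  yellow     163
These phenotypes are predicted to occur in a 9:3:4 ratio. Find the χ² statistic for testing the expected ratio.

Total ratio parts = 16. Expected numbers out of 550:
  black: 550 × 9/16 = 309.375
  chocolate: 550 × 3/16 = 103.125
  yellow: 550 × 4/16 = 137.5
χ² = Σ (O − E)² / E
  black: (281 − 309.375)² / 309.375 = 2.6025
  chocolate: (106 − 103.125)² / 103.125 = 0.0802
  yellow: (163 − 137.5)² / 137.5 = 4.7291
χ² = 2.6025 + 0.0802 + 4.7291 = 7.4118 ≈ 7.412

7.412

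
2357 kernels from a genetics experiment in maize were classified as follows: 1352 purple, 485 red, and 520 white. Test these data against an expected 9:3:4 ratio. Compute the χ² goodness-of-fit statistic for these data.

The 9:3:4 ratio has 16 parts, so with N = 2357 the expected counts are:
  purple: 2357 × 9/16 = 1325.8125
  red: 2357 × 3/16 = 441.9375
  white: 2357 × 4/16 = 589.25
χ² = Σ (O − E)² / E
  purple: (1352 − 1325.8125)² / 1325.8125 = 0.5173
  red: (485 − 441.9375)² / 441.9375 = 4.1960
  white: (520 − 589.25)² / 589.25 = 8.1384
χ² = 0.5173 + 4.1960 + 8.1384 = 12.8517 ≈ 12.852

12.852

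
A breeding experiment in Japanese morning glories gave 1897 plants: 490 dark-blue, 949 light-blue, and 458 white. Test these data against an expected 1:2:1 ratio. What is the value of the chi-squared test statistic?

Total ratio parts = 4. Expected numbers out of 1897:
  dark-blue: 1897 × 1/4 = 474.25
  light-blue: 1897 × 2/4 = 948.5
  white: 1897 × 1/4 = 474.25
χ² = Σ (O − E)² / E
  dark-blue: (490 − 474.25)² / 474.25 = 0.5231
  light-blue: (949 − 948.5)² / 948.5 = 0.0003
  white: (458 − 474.25)² / 474.25 = 0.5568
χ² = 0.5231 + 0.0003 + 0.5568 = 1.0802 ≈ 1.080

1.080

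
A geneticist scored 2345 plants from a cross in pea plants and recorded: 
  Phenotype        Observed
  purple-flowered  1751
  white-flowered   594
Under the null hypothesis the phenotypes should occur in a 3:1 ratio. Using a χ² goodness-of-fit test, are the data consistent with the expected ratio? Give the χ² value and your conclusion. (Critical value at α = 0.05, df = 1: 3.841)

Under the 3:1 hypothesis (Σ ratio = 4, N = 2345):
  purple-flowered: 2345 × 3/4 = 1758.75
  white-flowered: 2345 × 1/4 = 586.25
χ² = Σ (O − E)² / E
  purple-flowered: (1751 − 1758.75)² / 1758.75 = 0.0342
  white-flowered: (594 − 586.25)² / 586.25 = 0.1025
χ² = 0.0342 + 0.1025 = 0.1367 ≈ 0.137
Degrees of freedom = 2 − 1 = 1; critical value at α = 0.05 is 3.841.
Since 0.137 < 3.841, we fail to reject the null hypothesis — the data are consistent with the 3:1 ratio.

0.137; consistent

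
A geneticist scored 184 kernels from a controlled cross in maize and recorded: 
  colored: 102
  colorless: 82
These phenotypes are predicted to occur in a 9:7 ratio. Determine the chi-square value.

0.050

Expected counts for N = 184 under a 9:7 ratio (total parts = 16):
  colored: 184 × 9/16 = 103.5
  colorless: 184 × 7/16 = 80.5
χ² = Σ (O − E)² / E
  colored: (102 − 103.5)² / 103.5 = 0.0217
  colorless: (82 − 80.5)² / 80.5 = 0.0280
χ² = 0.0217 + 0.0280 = 0.0497 ≈ 0.050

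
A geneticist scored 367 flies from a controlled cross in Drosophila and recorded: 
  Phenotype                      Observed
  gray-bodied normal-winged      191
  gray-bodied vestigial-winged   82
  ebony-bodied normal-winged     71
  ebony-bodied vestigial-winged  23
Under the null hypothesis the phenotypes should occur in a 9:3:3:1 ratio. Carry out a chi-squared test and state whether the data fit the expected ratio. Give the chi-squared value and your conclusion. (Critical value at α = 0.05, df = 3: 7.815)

3.751; consistent

Total ratio parts = 16. Expected numbers out of 367:
  gray-bodied normal-winged: 367 × 9/16 = 206.4375
  gray-bodied vestigial-winged: 367 × 3/16 = 68.8125
  ebony-bodied normal-winged: 367 × 3/16 = 68.8125
  ebony-bodied vestigial-winged: 367 × 1/16 = 22.9375
χ² = Σ (O − E)² / E
  gray-bodied normal-winged: (191 − 206.4375)² / 206.4375 = 1.1544
  gray-bodied vestigial-winged: (82 − 68.8125)² / 68.8125 = 2.5273
  ebony-bodied normal-winged: (71 − 68.8125)² / 68.8125 = 0.0695
  ebony-bodied vestigial-winged: (23 − 22.9375)² / 22.9375 = 0.0002
χ² = 1.1544 + 2.5273 + 0.0695 + 0.0002 = 3.7514 ≈ 3.751
Degrees of freedom = 4 − 1 = 3; critical value at α = 0.05 is 7.815.
Since 3.751 < 7.815, we fail to reject the null hypothesis — the data are consistent with the 9:3:3:1 ratio.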